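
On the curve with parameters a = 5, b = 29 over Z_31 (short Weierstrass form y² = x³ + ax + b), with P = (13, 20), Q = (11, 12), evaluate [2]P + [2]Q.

(10, 26)

First 2P:
Repeated addition: build up to 2P.
2P: tangent at (13, 20): λ = (3·13² + 5)/(2·20) ≡ 16/9. 9⁻¹ ≡ 7 (mod 31), so λ ≡ 16·7 ≡ 19.
  x = λ² - 13 - 13 = 361 - 26 ≡ 25; y = λ·(13 - 25) - 20 ≡ 0. → (25, 0)
2P = (25, 0).
Next 2Q:
Repeated addition: build up to 2Q.
2Q: tangent at (11, 12): λ = (3·11² + 5)/(2·12) ≡ 27/24. 24⁻¹ ≡ 22 (mod 31), so λ ≡ 27·22 ≡ 5.
  x = λ² - 11 - 11 = 25 - 22 ≡ 3; y = λ·(11 - 3) - 12 ≡ 28. → (3, 28)
2Q = (3, 28).
Finally 2P + 2Q:
(25, 0) + (3, 28). λ = (28 - 0)/(3 - 25) ≡ 28/9 mod 31. 9⁻¹ ≡ 7 (mod 31), so λ ≡ 10.
  x = λ² - 25 - 3 = 100 - 28 ≡ 10; y = λ·(25 - 10) - 0 ≡ 26. → (10, 26)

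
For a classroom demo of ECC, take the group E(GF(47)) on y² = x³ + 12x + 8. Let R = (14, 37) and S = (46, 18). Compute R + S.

(14, 37) + (46, 18). λ = (18 - 37)/(46 - 14) ≡ 28/32 mod 47. 32⁻¹ ≡ 25 (mod 47), so λ ≡ 42.
  x = λ² - 14 - 46 = 1764 - 60 ≡ 12; y = λ·(14 - 12) - 37 ≡ 0. → (12, 0)

(12, 0)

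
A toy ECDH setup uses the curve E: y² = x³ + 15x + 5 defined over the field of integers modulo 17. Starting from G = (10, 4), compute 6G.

Repeated addition: build up to 6G.
2G: tangent at (10, 4): λ = (3·10² + 15)/(2·4) ≡ 9/8. 8⁻¹ ≡ 15 (mod 17), so λ ≡ 9·15 ≡ 16.
  x = λ² - 10 - 10 = 256 - 20 ≡ 15; y = λ·(10 - 15) - 4 ≡ 1. → (15, 1)
3G: (15, 1) + (10, 4). λ = (4 - 1)/(10 - 15) ≡ 3/12 mod 17. 12⁻¹ ≡ 10 (mod 17), so λ ≡ 13.
  x = λ² - 15 - 10 = 169 - 25 ≡ 8; y = λ·(15 - 8) - 1 ≡ 5. → (8, 5)
4G: (8, 5) + (10, 4). λ = (4 - 5)/(10 - 8) ≡ 16/2 mod 17. 2⁻¹ ≡ 9 (mod 17) since 2·9 = 18 ≡ 1, so λ ≡ 8.
  x = λ² - 8 - 10 = 64 - 18 ≡ 12; y = λ·(8 - 12) - 5 ≡ 14. → (12, 14)
5G: (12, 14) + (10, 4). λ = (4 - 14)/(10 - 12) ≡ 7/15 mod 17. 15⁻¹ ≡ 8 (mod 17), so λ ≡ 5.
  x = λ² - 12 - 10 = 25 - 22 ≡ 3; y = λ·(12 - 3) - 14 ≡ 14. → (3, 14)
6G: (3, 14) + (10, 4). λ = (4 - 14)/(10 - 3) ≡ 7/7 mod 17. 7⁻¹ ≡ 5 (mod 17) since 7·5 = 35 ≡ 1, so λ ≡ 1.
  x = λ² - 3 - 10 = 1 - 13 ≡ 5; y = λ·(3 - 5) - 14 ≡ 1. → (5, 1)

(5, 1)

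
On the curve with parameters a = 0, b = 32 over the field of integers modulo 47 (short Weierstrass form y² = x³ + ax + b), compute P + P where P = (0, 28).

(0, 19)

tangent at (0, 28): λ = (3·0² + 0)/(2·28) ≡ 0/9. 9⁻¹ ≡ 21 (mod 47) since 9·21 = 189 ≡ 1, so λ ≡ 0·21 ≡ 0.
  x = λ² - 0 - 0 = 0 - 0 ≡ 0; y = λ·(0 - 0) - 28 ≡ 19. → (0, 19)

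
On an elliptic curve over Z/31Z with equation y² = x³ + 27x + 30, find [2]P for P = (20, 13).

tangent at (20, 13): λ = (3·20² + 27)/(2·13) ≡ 18/26. 26⁻¹ ≡ 6 (mod 31) since 26·6 = 156 ≡ 1, so λ ≡ 18·6 ≡ 15.
  x = λ² - 20 - 20 = 225 - 40 ≡ 30; y = λ·(20 - 30) - 13 ≡ 23. → (30, 23)

(30, 23)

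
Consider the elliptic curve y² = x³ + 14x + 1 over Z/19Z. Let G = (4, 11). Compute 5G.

Double-and-add on 5 = (101)₂. Start with G = (4, 11) for the leading 1-bit.
double: tangent at (4, 11): λ = (3·4² + 14)/(2·11) ≡ 5/3. 3⁻¹ ≡ 13 (mod 19), so λ ≡ 5·13 ≡ 8.
  x = λ² - 4 - 4 = 64 - 8 ≡ 18; y = λ·(4 - 18) - 11 ≡ 10. → (18, 10)
double: tangent at (18, 10): λ = (3·18² + 14)/(2·10) ≡ 17/1. 1⁻¹ ≡ 1 (mod 19), so λ ≡ 17·1 ≡ 17.
  x = λ² - 18 - 18 = 289 - 36 ≡ 6; y = λ·(18 - 6) - 10 ≡ 4. → (6, 4)
add G: (6, 4) + (4, 11). λ = (11 - 4)/(4 - 6) ≡ 7/17 mod 19. 17⁻¹ ≡ 9 (mod 19), so λ ≡ 6.
  x = λ² - 6 - 4 = 36 - 10 ≡ 7; y = λ·(6 - 7) - 4 ≡ 9. → (7, 9)

(7, 9)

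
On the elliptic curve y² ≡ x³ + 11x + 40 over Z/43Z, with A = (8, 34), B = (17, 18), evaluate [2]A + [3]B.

(6, 8)

First 2A:
Repeated addition: build up to 2A.
2A: tangent at (8, 34): λ = (3·8² + 11)/(2·34) ≡ 31/25. 25⁻¹ ≡ 31 (mod 43) since 25·31 = 775 ≡ 1, so λ ≡ 31·31 ≡ 15.
  x = λ² - 8 - 8 = 225 - 16 ≡ 37; y = λ·(8 - 37) - 34 ≡ 4. → (37, 4)
2A = (37, 4).
Next 3B:
Repeated addition: build up to 3B.
2B: tangent at (17, 18): λ = (3·17² + 11)/(2·18) ≡ 18/36. 36⁻¹ ≡ 6 (mod 43) since 36·6 = 216 ≡ 1, so λ ≡ 18·6 ≡ 22.
  x = λ² - 17 - 17 = 484 - 34 ≡ 20; y = λ·(17 - 20) - 18 ≡ 2. → (20, 2)
3B: (20, 2) + (17, 18). λ = (18 - 2)/(17 - 20) ≡ 16/40 mod 43. 40⁻¹ ≡ 14 (mod 43), so λ ≡ 9.
  x = λ² - 20 - 17 = 81 - 37 ≡ 1; y = λ·(20 - 1) - 2 ≡ 40. → (1, 40)
3B = (1, 40).
Finally 2A + 3B:
(37, 4) + (1, 40). λ = (40 - 4)/(1 - 37) ≡ 36/7 mod 43. 7⁻¹ ≡ 37 (mod 43) since 7·37 = 259 ≡ 1, so λ ≡ 42.
  x = λ² - 37 - 1 = 1764 - 38 ≡ 6; y = λ·(37 - 6) - 4 ≡ 8. → (6, 8)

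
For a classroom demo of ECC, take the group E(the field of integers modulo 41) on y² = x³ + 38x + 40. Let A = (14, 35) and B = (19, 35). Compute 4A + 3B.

First 4A:
Double-and-add on 4 = (100)₂. Start with A = (14, 35) for the leading 1-bit.
double: tangent at (14, 35): λ = (3·14² + 38)/(2·35) ≡ 11/29. 29⁻¹ ≡ 17 (mod 41), so λ ≡ 11·17 ≡ 23.
  x = λ² - 14 - 14 = 529 - 28 ≡ 9; y = λ·(14 - 9) - 35 ≡ 39. → (9, 39)
double: tangent at (9, 39): λ = (3·9² + 38)/(2·39) ≡ 35/37. 37⁻¹ ≡ 10 (mod 41), so λ ≡ 35·10 ≡ 22.
  x = λ² - 9 - 9 = 484 - 18 ≡ 15; y = λ·(9 - 15) - 39 ≡ 34. → (15, 34)
4A = (15, 34).
Next 3B:
Repeated addition: build up to 3B.
2B: tangent at (19, 35): λ = (3·19² + 38)/(2·35) ≡ 14/29. 29⁻¹ ≡ 17 (mod 41) since 29·17 = 493 ≡ 1, so λ ≡ 14·17 ≡ 33.
  x = λ² - 19 - 19 = 1089 - 38 ≡ 26; y = λ·(19 - 26) - 35 ≡ 21. → (26, 21)
3B: (26, 21) + (19, 35). λ = (35 - 21)/(19 - 26) ≡ 14/34 mod 41. 34⁻¹ ≡ 35 (mod 41), so λ ≡ 39.
  x = λ² - 26 - 19 = 1521 - 45 ≡ 0; y = λ·(26 - 0) - 21 ≡ 9. → (0, 9)
3B = (0, 9).
Finally 4A + 3B:
(15, 34) + (0, 9). λ = (9 - 34)/(0 - 15) ≡ 16/26 mod 41. 26⁻¹ ≡ 30 (mod 41) since 26·30 = 780 ≡ 1, so λ ≡ 29.
  x = λ² - 15 - 0 = 841 - 15 ≡ 6; y = λ·(15 - 6) - 34 ≡ 22. → (6, 22)

(6, 22)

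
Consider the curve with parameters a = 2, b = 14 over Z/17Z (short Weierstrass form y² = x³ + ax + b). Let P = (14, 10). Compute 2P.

(5, 9)

tangent at (14, 10): λ = (3·14² + 2)/(2·10) ≡ 12/3. 3⁻¹ ≡ 6 (mod 17), so λ ≡ 12·6 ≡ 4.
  x = λ² - 14 - 14 = 16 - 28 ≡ 5; y = λ·(14 - 5) - 10 ≡ 9. → (5, 9)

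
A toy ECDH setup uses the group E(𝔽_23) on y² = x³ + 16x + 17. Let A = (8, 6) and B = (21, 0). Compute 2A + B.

(9, 19)

First 2A:
Repeated addition: build up to 2A.
2A: tangent at (8, 6): λ = (3·8² + 16)/(2·6) ≡ 1/12. 12⁻¹ ≡ 2 (mod 23), so λ ≡ 1·2 ≡ 2.
  x = λ² - 8 - 8 = 4 - 16 ≡ 11; y = λ·(8 - 11) - 6 ≡ 11. → (11, 11)
2A = (11, 11).
Finally 2A + B:
(11, 11) + (21, 0). λ = (0 - 11)/(21 - 11) ≡ 12/10 mod 23. 10⁻¹ ≡ 7 (mod 23) since 10·7 = 70 ≡ 1, so λ ≡ 15.
  x = λ² - 11 - 21 = 225 - 32 ≡ 9; y = λ·(11 - 9) - 11 ≡ 19. → (9, 19)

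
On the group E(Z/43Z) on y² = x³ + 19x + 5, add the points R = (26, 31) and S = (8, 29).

(26, 31) + (8, 29). λ = (29 - 31)/(8 - 26) ≡ 41/25 mod 43. 25⁻¹ ≡ 31 (mod 43), so λ ≡ 24.
  x = λ² - 26 - 8 = 576 - 34 ≡ 26; y = λ·(26 - 26) - 31 ≡ 12. → (26, 12)

(26, 12)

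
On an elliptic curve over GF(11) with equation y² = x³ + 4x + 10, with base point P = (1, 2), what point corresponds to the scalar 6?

(8, 2)

Repeated addition: build up to 6P.
2P: tangent at (1, 2): λ = (3·1² + 4)/(2·2) ≡ 7/4. 4⁻¹ ≡ 3 (mod 11), so λ ≡ 7·3 ≡ 10.
  x = λ² - 1 - 1 = 100 - 2 ≡ 10; y = λ·(1 - 10) - 2 ≡ 7. → (10, 7)
3P: (10, 7) + (1, 2). λ = (2 - 7)/(1 - 10) ≡ 6/2 mod 11. 2⁻¹ ≡ 6 (mod 11), so λ ≡ 3.
  x = λ² - 10 - 1 = 9 - 11 ≡ 9; y = λ·(10 - 9) - 7 ≡ 7. → (9, 7)
4P: (9, 7) + (1, 2). λ = (2 - 7)/(1 - 9) ≡ 6/3 mod 11. 3⁻¹ ≡ 4 (mod 11), so λ ≡ 2.
  x = λ² - 9 - 1 = 4 - 10 ≡ 5; y = λ·(9 - 5) - 7 ≡ 1. → (5, 1)
5P: (5, 1) + (1, 2). λ = (2 - 1)/(1 - 5) ≡ 1/7 mod 11. 7⁻¹ ≡ 8 (mod 11), so λ ≡ 8.
  x = λ² - 5 - 1 = 64 - 6 ≡ 3; y = λ·(5 - 3) - 1 ≡ 4. → (3, 4)
6P: (3, 4) + (1, 2). λ = (2 - 4)/(1 - 3) ≡ 9/9 mod 11. 9⁻¹ ≡ 5 (mod 11), so λ ≡ 1.
  x = λ² - 3 - 1 = 1 - 4 ≡ 8; y = λ·(3 - 8) - 4 ≡ 2. → (8, 2)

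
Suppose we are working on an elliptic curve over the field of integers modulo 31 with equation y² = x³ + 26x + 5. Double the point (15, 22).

tangent at (15, 22): λ = (3·15² + 26)/(2·22) ≡ 19/13. 13⁻¹ ≡ 12 (mod 31) since 13·12 = 156 ≡ 1, so λ ≡ 19·12 ≡ 11.
  x = λ² - 15 - 15 = 121 - 30 ≡ 29; y = λ·(15 - 29) - 22 ≡ 10. → (29, 10)

(29, 10)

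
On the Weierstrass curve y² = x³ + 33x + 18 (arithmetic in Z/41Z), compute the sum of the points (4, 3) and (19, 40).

(4, 3) + (19, 40). λ = (40 - 3)/(19 - 4) ≡ 37/15 mod 41. 15⁻¹ ≡ 11 (mod 41), so λ ≡ 38.
  x = λ² - 4 - 19 = 1444 - 23 ≡ 27; y = λ·(4 - 27) - 3 ≡ 25. → (27, 25)

(27, 25)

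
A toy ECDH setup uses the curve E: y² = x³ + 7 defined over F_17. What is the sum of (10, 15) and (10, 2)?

O

The two points share x = 10 and their y-coordinates satisfy 15 + 2 ≡ 0 (mod 17), so they are inverses. Their sum is the point at infinity.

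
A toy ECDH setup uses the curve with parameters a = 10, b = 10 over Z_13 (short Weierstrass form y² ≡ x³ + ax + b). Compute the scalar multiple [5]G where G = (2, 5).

Double-and-add on 5 = (101)₂. Start with G = (2, 5) for the leading 1-bit.
double: tangent at (2, 5): λ = (3·2² + 10)/(2·5) ≡ 9/10. 10⁻¹ ≡ 4 (mod 13), so λ ≡ 9·4 ≡ 10.
  x = λ² - 2 - 2 = 100 - 4 ≡ 5; y = λ·(2 - 5) - 5 ≡ 4. → (5, 4)
double: tangent at (5, 4): λ = (3·5² + 10)/(2·4) ≡ 7/8. 8⁻¹ ≡ 5 (mod 13) since 8·5 = 40 ≡ 1, so λ ≡ 7·5 ≡ 9.
  x = λ² - 5 - 5 = 81 - 10 ≡ 6; y = λ·(5 - 6) - 4 ≡ 0. → (6, 0)
add G: (6, 0) + (2, 5). λ = (5 - 0)/(2 - 6) ≡ 5/9 mod 13. 9⁻¹ ≡ 3 (mod 13) since 9·3 = 27 ≡ 1, so λ ≡ 2.
  x = λ² - 6 - 2 = 4 - 8 ≡ 9; y = λ·(6 - 9) - 0 ≡ 7. → (9, 7)

(9, 7)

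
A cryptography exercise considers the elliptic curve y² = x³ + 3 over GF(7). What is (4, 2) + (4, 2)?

tangent at (4, 2): λ = (3·4² + 0)/(2·2) ≡ 6/4. 4⁻¹ ≡ 2 (mod 7), so λ ≡ 6·2 ≡ 5.
  x = λ² - 4 - 4 = 25 - 8 ≡ 3; y = λ·(4 - 3) - 2 ≡ 3. → (3, 3)

(3, 3)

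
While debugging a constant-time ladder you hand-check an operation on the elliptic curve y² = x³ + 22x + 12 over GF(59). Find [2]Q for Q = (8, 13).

(50, 18)

tangent at (8, 13): λ = (3·8² + 22)/(2·13) ≡ 37/26. 26⁻¹ ≡ 25 (mod 59), so λ ≡ 37·25 ≡ 40.
  x = λ² - 8 - 8 = 1600 - 16 ≡ 50; y = λ·(8 - 50) - 13 ≡ 18. → (50, 18)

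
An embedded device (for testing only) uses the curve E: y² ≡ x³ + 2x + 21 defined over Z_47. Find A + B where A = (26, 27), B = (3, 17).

(26, 27) + (3, 17). λ = (17 - 27)/(3 - 26) ≡ 37/24 mod 47. 24⁻¹ ≡ 2 (mod 47) since 24·2 = 48 ≡ 1, so λ ≡ 27.
  x = λ² - 26 - 3 = 729 - 29 ≡ 42; y = λ·(26 - 42) - 27 ≡ 11. → (42, 11)

(42, 11)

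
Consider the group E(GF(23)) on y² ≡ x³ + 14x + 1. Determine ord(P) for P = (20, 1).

11

2P: tangent at (20, 1): λ = (3·20² + 14)/(2·1) ≡ 18/2. 2⁻¹ ≡ 12 (mod 23) since 2·12 = 24 ≡ 1, so λ ≡ 18·12 ≡ 9.
  x = λ² - 20 - 20 = 81 - 40 ≡ 18; y = λ·(20 - 18) - 1 ≡ 17. → (18, 17)
3P: (18, 17) + (20, 1). λ = (1 - 17)/(20 - 18) ≡ 7/2 mod 23. 2⁻¹ ≡ 12 (mod 23), so λ ≡ 15.
  x = λ² - 18 - 20 = 225 - 38 ≡ 3; y = λ·(18 - 3) - 17 ≡ 1. → (3, 1)
4P: (3, 1) + (20, 1). λ = (1 - 1)/(20 - 3) ≡ 0/17 mod 23. 17⁻¹ ≡ 19 (mod 23), so λ ≡ 0.
  x = λ² - 3 - 20 = 0 - 23 ≡ 0; y = λ·(3 - 0) - 1 ≡ 22. → (0, 22)
5P: (0, 22) + (20, 1). λ = (1 - 22)/(20 - 0) ≡ 2/20 mod 23. 20⁻¹ ≡ 15 (mod 23), so λ ≡ 7.
  x = λ² - 0 - 20 = 49 - 20 ≡ 6; y = λ·(0 - 6) - 22 ≡ 5. → (6, 5)
6P: (6, 5) + (20, 1). λ = (1 - 5)/(20 - 6) ≡ 19/14 mod 23. 14⁻¹ ≡ 5 (mod 23), so λ ≡ 3.
  x = λ² - 6 - 20 = 9 - 26 ≡ 6; y = λ·(6 - 6) - 5 ≡ 18. → (6, 18)
7P: (6, 18) + (20, 1). λ = (1 - 18)/(20 - 6) ≡ 6/14 mod 23. 14⁻¹ ≡ 5 (mod 23), so λ ≡ 7.
  x = λ² - 6 - 20 = 49 - 26 ≡ 0; y = λ·(6 - 0) - 18 ≡ 1. → (0, 1)
8P: (0, 1) + (20, 1). λ = (1 - 1)/(20 - 0) ≡ 0/20 mod 23. 20⁻¹ ≡ 15 (mod 23), so λ ≡ 0.
  x = λ² - 0 - 20 = 0 - 20 ≡ 3; y = λ·(0 - 3) - 1 ≡ 22. → (3, 22)
9P: (3, 22) + (20, 1). λ = (1 - 22)/(20 - 3) ≡ 2/17 mod 23. 17⁻¹ ≡ 19 (mod 23) since 17·19 = 323 ≡ 1, so λ ≡ 15.
  x = λ² - 3 - 20 = 225 - 23 ≡ 18; y = λ·(3 - 18) - 22 ≡ 6. → (18, 6)
10P: (18, 6) + (20, 1). λ = (1 - 6)/(20 - 18) ≡ 18/2 mod 23. 2⁻¹ ≡ 12 (mod 23) since 2·12 = 24 ≡ 1, so λ ≡ 9.
  x = λ² - 18 - 20 = 81 - 38 ≡ 20; y = λ·(18 - 20) - 6 ≡ 22. → (20, 22)
11P: (20, 22) + (20, 1): same x and y₁ ≡ -y₂, so the sum is ∞.
11P = ∞, so the order is 11.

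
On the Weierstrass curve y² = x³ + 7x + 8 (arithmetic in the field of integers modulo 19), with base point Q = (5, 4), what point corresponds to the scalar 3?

(5, 15)

Repeated addition: build up to 3Q.
2Q: tangent at (5, 4): λ = (3·5² + 7)/(2·4) ≡ 6/8. 8⁻¹ ≡ 12 (mod 19), so λ ≡ 6·12 ≡ 15.
  x = λ² - 5 - 5 = 225 - 10 ≡ 6; y = λ·(5 - 6) - 4 ≡ 0. → (6, 0)
3Q: (6, 0) + (5, 4). λ = (4 - 0)/(5 - 6) ≡ 4/18 mod 19. 18⁻¹ ≡ 18 (mod 19) since 18·18 = 324 ≡ 1, so λ ≡ 15.
  x = λ² - 6 - 5 = 225 - 11 ≡ 5; y = λ·(6 - 5) - 0 ≡ 15. → (5, 15)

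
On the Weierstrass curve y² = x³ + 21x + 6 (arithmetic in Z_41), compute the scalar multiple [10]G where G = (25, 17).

Double-and-add on 10 = (1010)₂. Start with G = (25, 17) for the leading 1-bit.
double: tangent at (25, 17): λ = (3·25² + 21)/(2·17) ≡ 10/34. 34⁻¹ ≡ 35 (mod 41), so λ ≡ 10·35 ≡ 22.
  x = λ² - 25 - 25 = 484 - 50 ≡ 24; y = λ·(25 - 24) - 17 ≡ 5. → (24, 5)
double: tangent at (24, 5): λ = (3·24² + 21)/(2·5) ≡ 27/10. 10⁻¹ ≡ 37 (mod 41), so λ ≡ 27·37 ≡ 15.
  x = λ² - 24 - 24 = 225 - 48 ≡ 13; y = λ·(24 - 13) - 5 ≡ 37. → (13, 37)
add G: (13, 37) + (25, 17). λ = (17 - 37)/(25 - 13) ≡ 21/12 mod 41. 12⁻¹ ≡ 24 (mod 41) since 12·24 = 288 ≡ 1, so λ ≡ 12.
  x = λ² - 13 - 25 = 144 - 38 ≡ 24; y = λ·(13 - 24) - 37 ≡ 36. → (24, 36)
double: tangent at (24, 36): λ = (3·24² + 21)/(2·36) ≡ 27/31. 31⁻¹ ≡ 4 (mod 41), so λ ≡ 27·4 ≡ 26.
  x = λ² - 24 - 24 = 676 - 48 ≡ 13; y = λ·(24 - 13) - 36 ≡ 4. → (13, 4)

(13, 4)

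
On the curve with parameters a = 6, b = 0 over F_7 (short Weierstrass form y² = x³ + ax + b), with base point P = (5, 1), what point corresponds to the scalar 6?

(1, 0)

Double-and-add on 6 = (110)₂. Start with P = (5, 1) for the leading 1-bit.
double: tangent at (5, 1): λ = (3·5² + 6)/(2·1) ≡ 4/2. 2⁻¹ ≡ 4 (mod 7), so λ ≡ 4·4 ≡ 2.
  x = λ² - 5 - 5 = 4 - 10 ≡ 1; y = λ·(5 - 1) - 1 ≡ 0. → (1, 0)
add P: (1, 0) + (5, 1). λ = (1 - 0)/(5 - 1) ≡ 1/4 mod 7. 4⁻¹ ≡ 2 (mod 7), so λ ≡ 2.
  x = λ² - 1 - 5 = 4 - 6 ≡ 5; y = λ·(1 - 5) - 0 ≡ 6. → (5, 6)
double: tangent at (5, 6): λ = (3·5² + 6)/(2·6) ≡ 4/5. 5⁻¹ ≡ 3 (mod 7), so λ ≡ 4·3 ≡ 5.
  x = λ² - 5 - 5 = 25 - 10 ≡ 1; y = λ·(5 - 1) - 6 ≡ 0. → (1, 0)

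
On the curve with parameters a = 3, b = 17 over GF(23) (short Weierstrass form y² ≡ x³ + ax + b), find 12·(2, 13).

Write Q = (2, 13).
Double-and-add on 12 = (1100)₂. Start with Q = (2, 13) for the leading 1-bit.
double: tangent at (2, 13): λ = (3·2² + 3)/(2·13) ≡ 15/3. 3⁻¹ ≡ 8 (mod 23) since 3·8 = 24 ≡ 1, so λ ≡ 15·8 ≡ 5.
  x = λ² - 2 - 2 = 25 - 4 ≡ 21; y = λ·(2 - 21) - 13 ≡ 7. → (21, 7)
add Q: (21, 7) + (2, 13). λ = (13 - 7)/(2 - 21) ≡ 6/4 mod 23. 4⁻¹ ≡ 6 (mod 23) since 4·6 = 24 ≡ 1, so λ ≡ 13.
  x = λ² - 21 - 2 = 169 - 23 ≡ 8; y = λ·(21 - 8) - 7 ≡ 1. → (8, 1)
double: tangent at (8, 1): λ = (3·8² + 3)/(2·1) ≡ 11/2. 2⁻¹ ≡ 12 (mod 23) since 2·12 = 24 ≡ 1, so λ ≡ 11·12 ≡ 17.
  x = λ² - 8 - 8 = 289 - 16 ≡ 20; y = λ·(8 - 20) - 1 ≡ 2. → (20, 2)
double: tangent at (20, 2): λ = (3·20² + 3)/(2·2) ≡ 7/4. 4⁻¹ ≡ 6 (mod 23) since 4·6 = 24 ≡ 1, so λ ≡ 7·6 ≡ 19.
  x = λ² - 20 - 20 = 361 - 40 ≡ 22; y = λ·(20 - 22) - 2 ≡ 6. → (22, 6)

(22, 6)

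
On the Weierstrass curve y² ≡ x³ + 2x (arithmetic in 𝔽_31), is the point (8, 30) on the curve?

y² = 30² ≡ 1; x³ + 2x + 0 = 528 ≡ 1 (mod 31). 1 = 1.

yes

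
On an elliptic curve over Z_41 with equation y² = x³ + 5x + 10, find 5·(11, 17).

Write P = (11, 17).
Repeated addition: build up to 5P.
2P: tangent at (11, 17): λ = (3·11² + 5)/(2·17) ≡ 40/34. 34⁻¹ ≡ 35 (mod 41), so λ ≡ 40·35 ≡ 6.
  x = λ² - 11 - 11 = 36 - 22 ≡ 14; y = λ·(11 - 14) - 17 ≡ 6. → (14, 6)
3P: (14, 6) + (11, 17). λ = (17 - 6)/(11 - 14) ≡ 11/38 mod 41. 38⁻¹ ≡ 27 (mod 41), so λ ≡ 10.
  x = λ² - 14 - 11 = 100 - 25 ≡ 34; y = λ·(14 - 34) - 6 ≡ 40. → (34, 40)
4P: (34, 40) + (11, 17). λ = (17 - 40)/(11 - 34) ≡ 18/18 mod 41. 18⁻¹ ≡ 16 (mod 41) since 18·16 = 288 ≡ 1, so λ ≡ 1.
  x = λ² - 34 - 11 = 1 - 45 ≡ 38; y = λ·(34 - 38) - 40 ≡ 38. → (38, 38)
5P: (38, 38) + (11, 17). λ = (17 - 38)/(11 - 38) ≡ 20/14 mod 41. 14⁻¹ ≡ 3 (mod 41), so λ ≡ 19.
  x = λ² - 38 - 11 = 361 - 49 ≡ 25; y = λ·(38 - 25) - 38 ≡ 4. → (25, 4)

(25, 4)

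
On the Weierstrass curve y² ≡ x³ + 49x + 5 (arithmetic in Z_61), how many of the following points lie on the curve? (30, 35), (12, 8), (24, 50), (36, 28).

(30, 35): 35² ≡ 5, rhs ≡ 49 → off.
(12, 8): 8² ≡ 3, rhs ≡ 3 → on.
(24, 50): 50² ≡ 60, rhs ≡ 60 → on.
(36, 28): 28² ≡ 52, rhs ≡ 52 → on.

3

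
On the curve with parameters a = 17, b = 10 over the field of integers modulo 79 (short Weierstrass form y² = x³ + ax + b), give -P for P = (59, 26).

(59, 53)

-(59, 26) = (59, -26 mod 79) = (59, 53).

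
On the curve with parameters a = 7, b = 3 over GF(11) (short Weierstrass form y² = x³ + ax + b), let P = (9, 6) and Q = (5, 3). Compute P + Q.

(1, 0)

(9, 6) + (5, 3). λ = (3 - 6)/(5 - 9) ≡ 8/7 mod 11. 7⁻¹ ≡ 8 (mod 11), so λ ≡ 9.
  x = λ² - 9 - 5 = 81 - 14 ≡ 1; y = λ·(9 - 1) - 6 ≡ 0. → (1, 0)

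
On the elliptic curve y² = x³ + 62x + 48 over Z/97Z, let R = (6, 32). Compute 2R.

tangent at (6, 32): λ = (3·6² + 62)/(2·32) ≡ 73/64. 64⁻¹ ≡ 47 (mod 97), so λ ≡ 73·47 ≡ 36.
  x = λ² - 6 - 6 = 1296 - 12 ≡ 23; y = λ·(6 - 23) - 32 ≡ 35. → (23, 35)

(23, 35)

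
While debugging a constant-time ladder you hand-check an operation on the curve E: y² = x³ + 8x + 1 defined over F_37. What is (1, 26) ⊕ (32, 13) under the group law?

(20, 13)

(1, 26) + (32, 13). λ = (13 - 26)/(32 - 1) ≡ 24/31 mod 37. 31⁻¹ ≡ 6 (mod 37), so λ ≡ 33.
  x = λ² - 1 - 32 = 1089 - 33 ≡ 20; y = λ·(1 - 20) - 26 ≡ 13. → (20, 13)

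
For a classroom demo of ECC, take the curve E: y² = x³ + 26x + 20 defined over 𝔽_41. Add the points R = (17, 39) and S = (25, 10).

(32, 0)

(17, 39) + (25, 10). λ = (10 - 39)/(25 - 17) ≡ 12/8 mod 41. 8⁻¹ ≡ 36 (mod 41), so λ ≡ 22.
  x = λ² - 17 - 25 = 484 - 42 ≡ 32; y = λ·(17 - 32) - 39 ≡ 0. → (32, 0)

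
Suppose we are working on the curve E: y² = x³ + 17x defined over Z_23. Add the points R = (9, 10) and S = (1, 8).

(9, 10) + (1, 8). λ = (8 - 10)/(1 - 9) ≡ 21/15 mod 23. 15⁻¹ ≡ 20 (mod 23), so λ ≡ 6.
  x = λ² - 9 - 1 = 36 - 10 ≡ 3; y = λ·(9 - 3) - 10 ≡ 3. → (3, 3)

(3, 3)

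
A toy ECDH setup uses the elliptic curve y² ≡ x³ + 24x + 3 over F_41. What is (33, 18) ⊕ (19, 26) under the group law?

(32, 40)

(33, 18) + (19, 26). λ = (26 - 18)/(19 - 33) ≡ 8/27 mod 41. 27⁻¹ ≡ 38 (mod 41), so λ ≡ 17.
  x = λ² - 33 - 19 = 289 - 52 ≡ 32; y = λ·(33 - 32) - 18 ≡ 40. → (32, 40)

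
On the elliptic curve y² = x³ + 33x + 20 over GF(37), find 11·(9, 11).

Write P = (9, 11).
Repeated addition: build up to 11P.
2P: tangent at (9, 11): λ = (3·9² + 33)/(2·11) ≡ 17/22. 22⁻¹ ≡ 32 (mod 37), so λ ≡ 17·32 ≡ 26.
  x = λ² - 9 - 9 = 676 - 18 ≡ 29; y = λ·(9 - 29) - 11 ≡ 24. → (29, 24)
3P: (29, 24) + (9, 11). λ = (11 - 24)/(9 - 29) ≡ 24/17 mod 37. 17⁻¹ ≡ 24 (mod 37) since 17·24 = 408 ≡ 1, so λ ≡ 21.
  x = λ² - 29 - 9 = 441 - 38 ≡ 33; y = λ·(29 - 33) - 24 ≡ 3. → (33, 3)
4P: (33, 3) + (9, 11). λ = (11 - 3)/(9 - 33) ≡ 8/13 mod 37. 13⁻¹ ≡ 20 (mod 37) since 13·20 = 260 ≡ 1, so λ ≡ 12.
  x = λ² - 33 - 9 = 144 - 42 ≡ 28; y = λ·(33 - 28) - 3 ≡ 20. → (28, 20)
5P: (28, 20) + (9, 11). λ = (11 - 20)/(9 - 28) ≡ 28/18 mod 37. 18⁻¹ ≡ 35 (mod 37), so λ ≡ 18.
  x = λ² - 28 - 9 = 324 - 37 ≡ 28; y = λ·(28 - 28) - 20 ≡ 17. → (28, 17)
6P: (28, 17) + (9, 11). λ = (11 - 17)/(9 - 28) ≡ 31/18 mod 37. 18⁻¹ ≡ 35 (mod 37) since 18·35 = 630 ≡ 1, so λ ≡ 12.
  x = λ² - 28 - 9 = 144 - 37 ≡ 33; y = λ·(28 - 33) - 17 ≡ 34. → (33, 34)
7P: (33, 34) + (9, 11). λ = (11 - 34)/(9 - 33) ≡ 14/13 mod 37. 13⁻¹ ≡ 20 (mod 37) since 13·20 = 260 ≡ 1, so λ ≡ 21.
  x = λ² - 33 - 9 = 441 - 42 ≡ 29; y = λ·(33 - 29) - 34 ≡ 13. → (29, 13)
8P: (29, 13) + (9, 11). λ = (11 - 13)/(9 - 29) ≡ 35/17 mod 37. 17⁻¹ ≡ 24 (mod 37), so λ ≡ 26.
  x = λ² - 29 - 9 = 676 - 38 ≡ 9; y = λ·(29 - 9) - 13 ≡ 26. → (9, 26)
9P: (9, 26) + (9, 11): same x and y₁ ≡ -y₂, so the sum is O.
10P: O + (9, 11) = (9, 11) (identity).
11P: tangent at (9, 11): λ = (3·9² + 33)/(2·11) ≡ 17/22. 22⁻¹ ≡ 32 (mod 37), so λ ≡ 17·32 ≡ 26.
  x = λ² - 9 - 9 = 676 - 18 ≡ 29; y = λ·(9 - 29) - 11 ≡ 24. → (29, 24)

(29, 24)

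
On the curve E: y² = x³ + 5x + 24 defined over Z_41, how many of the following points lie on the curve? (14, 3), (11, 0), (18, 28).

(14, 3): 3² ≡ 9, rhs ≡ 9 → on.
(11, 0): 0² ≡ 0, rhs ≡ 16 → off.
(18, 28): 28² ≡ 5, rhs ≡ 1 → off.

1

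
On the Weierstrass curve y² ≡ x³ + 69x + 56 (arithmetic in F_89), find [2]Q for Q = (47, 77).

(50, 48)

tangent at (47, 77): λ = (3·47² + 69)/(2·77) ≡ 21/65. 65⁻¹ ≡ 63 (mod 89) since 65·63 = 4095 ≡ 1, so λ ≡ 21·63 ≡ 77.
  x = λ² - 47 - 47 = 5929 - 94 ≡ 50; y = λ·(47 - 50) - 77 ≡ 48. → (50, 48)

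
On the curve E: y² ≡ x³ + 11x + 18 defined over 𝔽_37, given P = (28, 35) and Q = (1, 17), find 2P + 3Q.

(12, 19)

First 2P:
Repeated addition: build up to 2P.
2P: tangent at (28, 35): λ = (3·28² + 11)/(2·35) ≡ 32/33. 33⁻¹ ≡ 9 (mod 37), so λ ≡ 32·9 ≡ 29.
  x = λ² - 28 - 28 = 841 - 56 ≡ 8; y = λ·(28 - 8) - 35 ≡ 27. → (8, 27)
2P = (8, 27).
Next 3Q:
Repeated addition: build up to 3Q.
2Q: tangent at (1, 17): λ = (3·1² + 11)/(2·17) ≡ 14/34. 34⁻¹ ≡ 12 (mod 37) since 34·12 = 408 ≡ 1, so λ ≡ 14·12 ≡ 20.
  x = λ² - 1 - 1 = 400 - 2 ≡ 28; y = λ·(1 - 28) - 17 ≡ 35. → (28, 35)
3Q: (28, 35) + (1, 17). λ = (17 - 35)/(1 - 28) ≡ 19/10 mod 37. 10⁻¹ ≡ 26 (mod 37), so λ ≡ 13.
  x = λ² - 28 - 1 = 169 - 29 ≡ 29; y = λ·(28 - 29) - 35 ≡ 26. → (29, 26)
3Q = (29, 26).
Finally 2P + 3Q:
(8, 27) + (29, 26). λ = (26 - 27)/(29 - 8) ≡ 36/21 mod 37. 21⁻¹ ≡ 30 (mod 37), so λ ≡ 7.
  x = λ² - 8 - 29 = 49 - 37 ≡ 12; y = λ·(8 - 12) - 27 ≡ 19. → (12, 19)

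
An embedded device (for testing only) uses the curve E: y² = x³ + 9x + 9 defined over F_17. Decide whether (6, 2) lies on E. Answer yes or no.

no

y² = 2² ≡ 4; x³ + 9x + 9 = 279 ≡ 7 (mod 17). 4 ≠ 7.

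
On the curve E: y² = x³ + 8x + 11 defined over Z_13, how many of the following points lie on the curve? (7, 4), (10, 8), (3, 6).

2

(7, 4): 4² ≡ 3, rhs ≡ 7 → off.
(10, 8): 8² ≡ 12, rhs ≡ 12 → on.
(3, 6): 6² ≡ 10, rhs ≡ 10 → on.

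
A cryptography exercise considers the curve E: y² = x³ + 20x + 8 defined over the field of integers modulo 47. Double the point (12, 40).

tangent at (12, 40): λ = (3·12² + 20)/(2·40) ≡ 29/33. 33⁻¹ ≡ 10 (mod 47), so λ ≡ 29·10 ≡ 8.
  x = λ² - 12 - 12 = 64 - 24 ≡ 40; y = λ·(12 - 40) - 40 ≡ 18. → (40, 18)

(40, 18)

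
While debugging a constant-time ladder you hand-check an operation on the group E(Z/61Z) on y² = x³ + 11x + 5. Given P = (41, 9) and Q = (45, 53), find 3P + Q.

First 3P:
Repeated addition: build up to 3P.
2P: tangent at (41, 9): λ = (3·41² + 11)/(2·9) ≡ 52/18. 18⁻¹ ≡ 17 (mod 61), so λ ≡ 52·17 ≡ 30.
  x = λ² - 41 - 41 = 900 - 82 ≡ 25; y = λ·(41 - 25) - 9 ≡ 44. → (25, 44)
3P: (25, 44) + (41, 9). λ = (9 - 44)/(41 - 25) ≡ 26/16 mod 61. 16⁻¹ ≡ 42 (mod 61) since 16·42 = 672 ≡ 1, so λ ≡ 55.
  x = λ² - 25 - 41 = 3025 - 66 ≡ 31; y = λ·(25 - 31) - 44 ≡ 53. → (31, 53)
3P = (31, 53).
Finally 3P + Q:
(31, 53) + (45, 53). λ = (53 - 53)/(45 - 31) ≡ 0/14 mod 61. 14⁻¹ ≡ 48 (mod 61), so λ ≡ 0.
  x = λ² - 31 - 45 = 0 - 76 ≡ 46; y = λ·(31 - 46) - 53 ≡ 8. → (46, 8)

(46, 8)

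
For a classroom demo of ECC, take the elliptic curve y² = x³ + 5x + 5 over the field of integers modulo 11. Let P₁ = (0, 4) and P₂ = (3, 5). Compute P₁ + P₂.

(0, 4) + (3, 5). λ = (5 - 4)/(3 - 0) ≡ 1/3 mod 11. 3⁻¹ ≡ 4 (mod 11) since 3·4 = 12 ≡ 1, so λ ≡ 4.
  x = λ² - 0 - 3 = 16 - 3 ≡ 2; y = λ·(0 - 2) - 4 ≡ 10. → (2, 10)

(2, 10)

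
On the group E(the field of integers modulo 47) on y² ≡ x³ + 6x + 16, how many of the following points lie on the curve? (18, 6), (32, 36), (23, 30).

1

(18, 6): 6² ≡ 36, rhs ≡ 34 → off.
(32, 36): 36² ≡ 27, rhs ≡ 29 → off.
(23, 30): 30² ≡ 7, rhs ≡ 7 → on.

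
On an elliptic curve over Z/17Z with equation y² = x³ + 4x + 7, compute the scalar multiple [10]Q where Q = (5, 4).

Repeated addition: build up to 10Q.
2Q: tangent at (5, 4): λ = (3·5² + 4)/(2·4) ≡ 11/8. 8⁻¹ ≡ 15 (mod 17), so λ ≡ 11·15 ≡ 12.
  x = λ² - 5 - 5 = 144 - 10 ≡ 15; y = λ·(5 - 15) - 4 ≡ 12. → (15, 12)
3Q: (15, 12) + (5, 4). λ = (4 - 12)/(5 - 15) ≡ 9/7 mod 17. 7⁻¹ ≡ 5 (mod 17), so λ ≡ 11.
  x = λ² - 15 - 5 = 121 - 20 ≡ 16; y = λ·(15 - 16) - 12 ≡ 11. → (16, 11)
4Q: (16, 11) + (5, 4). λ = (4 - 11)/(5 - 16) ≡ 10/6 mod 17. 6⁻¹ ≡ 3 (mod 17) since 6·3 = 18 ≡ 1, so λ ≡ 13.
  x = λ² - 16 - 5 = 169 - 21 ≡ 12; y = λ·(16 - 12) - 11 ≡ 7. → (12, 7)
5Q: (12, 7) + (5, 4). λ = (4 - 7)/(5 - 12) ≡ 14/10 mod 17. 10⁻¹ ≡ 12 (mod 17), so λ ≡ 15.
  x = λ² - 12 - 5 = 225 - 17 ≡ 4; y = λ·(12 - 4) - 7 ≡ 11. → (4, 11)
6Q: (4, 11) + (5, 4). λ = (4 - 11)/(5 - 4) ≡ 10/1 mod 17. 1⁻¹ ≡ 1 (mod 17), so λ ≡ 10.
  x = λ² - 4 - 5 = 100 - 9 ≡ 6; y = λ·(4 - 6) - 11 ≡ 3. → (6, 3)
7Q: (6, 3) + (5, 4). λ = (4 - 3)/(5 - 6) ≡ 1/16 mod 17. 16⁻¹ ≡ 16 (mod 17) since 16·16 = 256 ≡ 1, so λ ≡ 16.
  x = λ² - 6 - 5 = 256 - 11 ≡ 7; y = λ·(6 - 7) - 3 ≡ 15. → (7, 15)
8Q: (7, 15) + (5, 4). λ = (4 - 15)/(5 - 7) ≡ 6/15 mod 17. 15⁻¹ ≡ 8 (mod 17), so λ ≡ 14.
  x = λ² - 7 - 5 = 196 - 12 ≡ 14; y = λ·(7 - 14) - 15 ≡ 6. → (14, 6)
9Q: (14, 6) + (5, 4). λ = (4 - 6)/(5 - 14) ≡ 15/8 mod 17. 8⁻¹ ≡ 15 (mod 17) since 8·15 = 120 ≡ 1, so λ ≡ 4.
  x = λ² - 14 - 5 = 16 - 19 ≡ 14; y = λ·(14 - 14) - 6 ≡ 11. → (14, 11)
10Q: (14, 11) + (5, 4). λ = (4 - 11)/(5 - 14) ≡ 10/8 mod 17. 8⁻¹ ≡ 15 (mod 17), so λ ≡ 14.
  x = λ² - 14 - 5 = 196 - 19 ≡ 7; y = λ·(14 - 7) - 11 ≡ 2. → (7, 2)

(7, 2)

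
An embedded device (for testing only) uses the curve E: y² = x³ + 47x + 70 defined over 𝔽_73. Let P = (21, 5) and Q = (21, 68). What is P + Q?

O

The two points share x = 21 and their y-coordinates satisfy 5 + 68 ≡ 0 (mod 73), so they are inverses. Their sum is O.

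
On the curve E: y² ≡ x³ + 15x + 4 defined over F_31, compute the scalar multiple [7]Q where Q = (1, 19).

Double-and-add on 7 = (111)₂. Start with Q = (1, 19) for the leading 1-bit.
double: tangent at (1, 19): λ = (3·1² + 15)/(2·19) ≡ 18/7. 7⁻¹ ≡ 9 (mod 31) since 7·9 = 63 ≡ 1, so λ ≡ 18·9 ≡ 7.
  x = λ² - 1 - 1 = 49 - 2 ≡ 16; y = λ·(1 - 16) - 19 ≡ 0. → (16, 0)
add Q: (16, 0) + (1, 19). λ = (19 - 0)/(1 - 16) ≡ 19/16 mod 31. 16⁻¹ ≡ 2 (mod 31) since 16·2 = 32 ≡ 1, so λ ≡ 7.
  x = λ² - 16 - 1 = 49 - 17 ≡ 1; y = λ·(16 - 1) - 0 ≡ 12. → (1, 12)
double: tangent at (1, 12): λ = (3·1² + 15)/(2·12) ≡ 18/24. 24⁻¹ ≡ 22 (mod 31), so λ ≡ 18·22 ≡ 24.
  x = λ² - 1 - 1 = 576 - 2 ≡ 16; y = λ·(1 - 16) - 12 ≡ 0. → (16, 0)
add Q: (16, 0) + (1, 19). λ = (19 - 0)/(1 - 16) ≡ 19/16 mod 31. 16⁻¹ ≡ 2 (mod 31), so λ ≡ 7.
  x = λ² - 16 - 1 = 49 - 17 ≡ 1; y = λ·(16 - 1) - 0 ≡ 12. → (1, 12)

(1, 12)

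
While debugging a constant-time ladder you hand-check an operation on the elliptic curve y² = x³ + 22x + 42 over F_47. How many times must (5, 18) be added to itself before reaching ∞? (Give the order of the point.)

7

2P: tangent at (5, 18): λ = (3·5² + 22)/(2·18) ≡ 3/36. 36⁻¹ ≡ 17 (mod 47), so λ ≡ 3·17 ≡ 4.
  x = λ² - 5 - 5 = 16 - 10 ≡ 6; y = λ·(5 - 6) - 18 ≡ 25. → (6, 25)
3P: (6, 25) + (5, 18). λ = (18 - 25)/(5 - 6) ≡ 40/46 mod 47. 46⁻¹ ≡ 46 (mod 47), so λ ≡ 7.
  x = λ² - 6 - 5 = 49 - 11 ≡ 38; y = λ·(6 - 38) - 25 ≡ 33. → (38, 33)
4P: (38, 33) + (5, 18). λ = (18 - 33)/(5 - 38) ≡ 32/14 mod 47. 14⁻¹ ≡ 37 (mod 47), so λ ≡ 9.
  x = λ² - 38 - 5 = 81 - 43 ≡ 38; y = λ·(38 - 38) - 33 ≡ 14. → (38, 14)
5P: (38, 14) + (5, 18). λ = (18 - 14)/(5 - 38) ≡ 4/14 mod 47. 14⁻¹ ≡ 37 (mod 47), so λ ≡ 7.
  x = λ² - 38 - 5 = 49 - 43 ≡ 6; y = λ·(38 - 6) - 14 ≡ 22. → (6, 22)
6P: (6, 22) + (5, 18). λ = (18 - 22)/(5 - 6) ≡ 43/46 mod 47. 46⁻¹ ≡ 46 (mod 47), so λ ≡ 4.
  x = λ² - 6 - 5 = 16 - 11 ≡ 5; y = λ·(6 - 5) - 22 ≡ 29. → (5, 29)
7P: (5, 29) + (5, 18): same x and y₁ ≡ -y₂, so the sum is ∞.
7P = ∞, so the order is 7.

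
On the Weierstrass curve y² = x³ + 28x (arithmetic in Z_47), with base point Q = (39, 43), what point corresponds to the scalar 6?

Repeated addition: build up to 6Q.
2Q: tangent at (39, 43): λ = (3·39² + 28)/(2·43) ≡ 32/39. 39⁻¹ ≡ 41 (mod 47) since 39·41 = 1599 ≡ 1, so λ ≡ 32·41 ≡ 43.
  x = λ² - 39 - 39 = 1849 - 78 ≡ 32; y = λ·(39 - 32) - 43 ≡ 23. → (32, 23)
3Q: (32, 23) + (39, 43). λ = (43 - 23)/(39 - 32) ≡ 20/7 mod 47. 7⁻¹ ≡ 27 (mod 47), so λ ≡ 23.
  x = λ² - 32 - 39 = 529 - 71 ≡ 35; y = λ·(32 - 35) - 23 ≡ 2. → (35, 2)
4Q: (35, 2) + (39, 43). λ = (43 - 2)/(39 - 35) ≡ 41/4 mod 47. 4⁻¹ ≡ 12 (mod 47), so λ ≡ 22.
  x = λ² - 35 - 39 = 484 - 74 ≡ 34; y = λ·(35 - 34) - 2 ≡ 20. → (34, 20)
5Q: (34, 20) + (39, 43). λ = (43 - 20)/(39 - 34) ≡ 23/5 mod 47. 5⁻¹ ≡ 19 (mod 47), so λ ≡ 14.
  x = λ² - 34 - 39 = 196 - 73 ≡ 29; y = λ·(34 - 29) - 20 ≡ 3. → (29, 3)
6Q: (29, 3) + (39, 43). λ = (43 - 3)/(39 - 29) ≡ 40/10 mod 47. 10⁻¹ ≡ 33 (mod 47), so λ ≡ 4.
  x = λ² - 29 - 39 = 16 - 68 ≡ 42; y = λ·(29 - 42) - 3 ≡ 39. → (42, 39)

(42, 39)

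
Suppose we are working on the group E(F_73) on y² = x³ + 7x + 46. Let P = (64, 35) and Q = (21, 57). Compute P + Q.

(69, 10)

(64, 35) + (21, 57). λ = (57 - 35)/(21 - 64) ≡ 22/30 mod 73. 30⁻¹ ≡ 56 (mod 73), so λ ≡ 64.
  x = λ² - 64 - 21 = 4096 - 85 ≡ 69; y = λ·(64 - 69) - 35 ≡ 10. → (69, 10)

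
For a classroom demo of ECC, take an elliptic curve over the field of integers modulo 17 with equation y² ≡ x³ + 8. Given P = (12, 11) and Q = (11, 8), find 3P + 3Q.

First 3P:
Repeated addition: build up to 3P.
2P: tangent at (12, 11): λ = (3·12² + 0)/(2·11) ≡ 7/5. 5⁻¹ ≡ 7 (mod 17), so λ ≡ 7·7 ≡ 15.
  x = λ² - 12 - 12 = 225 - 24 ≡ 14; y = λ·(12 - 14) - 11 ≡ 10. → (14, 10)
3P: (14, 10) + (12, 11). λ = (11 - 10)/(12 - 14) ≡ 1/15 mod 17. 15⁻¹ ≡ 8 (mod 17), so λ ≡ 8.
  x = λ² - 14 - 12 = 64 - 26 ≡ 4; y = λ·(14 - 4) - 10 ≡ 2. → (4, 2)
3P = (4, 2).
Next 3Q:
Repeated addition: build up to 3Q.
2Q: tangent at (11, 8): λ = (3·11² + 0)/(2·8) ≡ 6/16. 16⁻¹ ≡ 16 (mod 17), so λ ≡ 6·16 ≡ 11.
  x = λ² - 11 - 11 = 121 - 22 ≡ 14; y = λ·(11 - 14) - 8 ≡ 10. → (14, 10)
3Q: (14, 10) + (11, 8). λ = (8 - 10)/(11 - 14) ≡ 15/14 mod 17. 14⁻¹ ≡ 11 (mod 17), so λ ≡ 12.
  x = λ² - 14 - 11 = 144 - 25 ≡ 0; y = λ·(14 - 0) - 10 ≡ 5. → (0, 5)
3Q = (0, 5).
Finally 3P + 3Q:
(4, 2) + (0, 5). λ = (5 - 2)/(0 - 4) ≡ 3/13 mod 17. 13⁻¹ ≡ 4 (mod 17), so λ ≡ 12.
  x = λ² - 4 - 0 = 144 - 4 ≡ 4; y = λ·(4 - 4) - 2 ≡ 15. → (4, 15)

(4, 15)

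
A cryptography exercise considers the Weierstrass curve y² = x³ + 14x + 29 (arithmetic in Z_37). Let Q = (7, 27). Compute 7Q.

Double-and-add on 7 = (111)₂. Start with Q = (7, 27) for the leading 1-bit.
double: tangent at (7, 27): λ = (3·7² + 14)/(2·27) ≡ 13/17. 17⁻¹ ≡ 24 (mod 37), so λ ≡ 13·24 ≡ 16.
  x = λ² - 7 - 7 = 256 - 14 ≡ 20; y = λ·(7 - 20) - 27 ≡ 24. → (20, 24)
add Q: (20, 24) + (7, 27). λ = (27 - 24)/(7 - 20) ≡ 3/24 mod 37. 24⁻¹ ≡ 17 (mod 37), so λ ≡ 14.
  x = λ² - 20 - 7 = 196 - 27 ≡ 21; y = λ·(20 - 21) - 24 ≡ 36. → (21, 36)
double: tangent at (21, 36): λ = (3·21² + 14)/(2·36) ≡ 5/35. 35⁻¹ ≡ 18 (mod 37), so λ ≡ 5·18 ≡ 16.
  x = λ² - 21 - 21 = 256 - 42 ≡ 29; y = λ·(21 - 29) - 36 ≡ 21. → (29, 21)
add Q: (29, 21) + (7, 27). λ = (27 - 21)/(7 - 29) ≡ 6/15 mod 37. 15⁻¹ ≡ 5 (mod 37) since 15·5 = 75 ≡ 1, so λ ≡ 30.
  x = λ² - 29 - 7 = 900 - 36 ≡ 13; y = λ·(29 - 13) - 21 ≡ 15. → (13, 15)

(13, 15)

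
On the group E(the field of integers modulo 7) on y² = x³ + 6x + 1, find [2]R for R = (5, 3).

tangent at (5, 3): λ = (3·5² + 6)/(2·3) ≡ 4/6. 6⁻¹ ≡ 6 (mod 7) since 6·6 = 36 ≡ 1, so λ ≡ 4·6 ≡ 3.
  x = λ² - 5 - 5 = 9 - 10 ≡ 6; y = λ·(5 - 6) - 3 ≡ 1. → (6, 1)

(6, 1)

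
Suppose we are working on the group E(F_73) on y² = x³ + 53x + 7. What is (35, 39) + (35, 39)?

(4, 65)

tangent at (35, 39): λ = (3·35² + 53)/(2·39) ≡ 5/5. 5⁻¹ ≡ 44 (mod 73), so λ ≡ 5·44 ≡ 1.
  x = λ² - 35 - 35 = 1 - 70 ≡ 4; y = λ·(35 - 4) - 39 ≡ 65. → (4, 65)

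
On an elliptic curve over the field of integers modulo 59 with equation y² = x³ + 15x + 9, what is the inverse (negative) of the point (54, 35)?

(54, 24)

-(54, 35) = (54, -35 mod 59) = (54, 24).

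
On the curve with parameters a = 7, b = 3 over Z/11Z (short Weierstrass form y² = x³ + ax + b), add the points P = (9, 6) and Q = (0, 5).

(5, 3)

(9, 6) + (0, 5). λ = (5 - 6)/(0 - 9) ≡ 10/2 mod 11. 2⁻¹ ≡ 6 (mod 11) since 2·6 = 12 ≡ 1, so λ ≡ 5.
  x = λ² - 9 - 0 = 25 - 9 ≡ 5; y = λ·(9 - 5) - 6 ≡ 3. → (5, 3)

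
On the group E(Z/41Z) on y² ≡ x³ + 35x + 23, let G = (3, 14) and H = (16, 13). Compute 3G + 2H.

First 3G:
Repeated addition: build up to 3G.
2G: tangent at (3, 14): λ = (3·3² + 35)/(2·14) ≡ 21/28. 28⁻¹ ≡ 22 (mod 41) since 28·22 = 616 ≡ 1, so λ ≡ 21·22 ≡ 11.
  x = λ² - 3 - 3 = 121 - 6 ≡ 33; y = λ·(3 - 33) - 14 ≡ 25. → (33, 25)
3G: (33, 25) + (3, 14). λ = (14 - 25)/(3 - 33) ≡ 30/11 mod 41. 11⁻¹ ≡ 15 (mod 41), so λ ≡ 40.
  x = λ² - 33 - 3 = 1600 - 36 ≡ 6; y = λ·(33 - 6) - 25 ≡ 30. → (6, 30)
3G = (6, 30).
Next 2H:
Repeated addition: build up to 2H.
2H: tangent at (16, 13): λ = (3·16² + 35)/(2·13) ≡ 24/26. 26⁻¹ ≡ 30 (mod 41) since 26·30 = 780 ≡ 1, so λ ≡ 24·30 ≡ 23.
  x = λ² - 16 - 16 = 529 - 32 ≡ 5; y = λ·(16 - 5) - 13 ≡ 35. → (5, 35)
2H = (5, 35).
Finally 3G + 2H:
(6, 30) + (5, 35). λ = (35 - 30)/(5 - 6) ≡ 5/40 mod 41. 40⁻¹ ≡ 40 (mod 41), so λ ≡ 36.
  x = λ² - 6 - 5 = 1296 - 11 ≡ 14; y = λ·(6 - 14) - 30 ≡ 10. → (14, 10)

(14, 10)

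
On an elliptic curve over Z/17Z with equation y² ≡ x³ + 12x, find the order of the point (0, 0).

2

2P: (0, 0) + (0, 0): same x and y₁ ≡ -y₂, so the sum is ∞.
2P = ∞, so the order is 2.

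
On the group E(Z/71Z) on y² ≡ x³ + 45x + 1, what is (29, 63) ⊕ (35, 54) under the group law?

(29, 63) + (35, 54). λ = (54 - 63)/(35 - 29) ≡ 62/6 mod 71. 6⁻¹ ≡ 12 (mod 71) since 6·12 = 72 ≡ 1, so λ ≡ 34.
  x = λ² - 29 - 35 = 1156 - 64 ≡ 27; y = λ·(29 - 27) - 63 ≡ 5. → (27, 5)

(27, 5)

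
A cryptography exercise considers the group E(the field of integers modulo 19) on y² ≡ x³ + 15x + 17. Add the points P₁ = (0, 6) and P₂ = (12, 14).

(18, 1)

(0, 6) + (12, 14). λ = (14 - 6)/(12 - 0) ≡ 8/12 mod 19. 12⁻¹ ≡ 8 (mod 19) since 12·8 = 96 ≡ 1, so λ ≡ 7.
  x = λ² - 0 - 12 = 49 - 12 ≡ 18; y = λ·(0 - 18) - 6 ≡ 1. → (18, 1)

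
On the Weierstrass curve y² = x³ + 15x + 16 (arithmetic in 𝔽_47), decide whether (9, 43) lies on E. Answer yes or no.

y² = 43² ≡ 16; x³ + 15x + 16 = 880 ≡ 34 (mod 47). 16 ≠ 34.

no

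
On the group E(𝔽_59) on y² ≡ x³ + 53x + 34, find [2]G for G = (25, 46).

(18, 34)

tangent at (25, 46): λ = (3·25² + 53)/(2·46) ≡ 40/33. 33⁻¹ ≡ 34 (mod 59), so λ ≡ 40·34 ≡ 3.
  x = λ² - 25 - 25 = 9 - 50 ≡ 18; y = λ·(25 - 18) - 46 ≡ 34. → (18, 34)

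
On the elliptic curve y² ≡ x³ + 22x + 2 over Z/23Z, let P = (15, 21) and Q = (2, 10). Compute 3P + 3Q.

First 3P:
Repeated addition: build up to 3P.
2P: tangent at (15, 21): λ = (3·15² + 22)/(2·21) ≡ 7/19. 19⁻¹ ≡ 17 (mod 23) since 19·17 = 323 ≡ 1, so λ ≡ 7·17 ≡ 4.
  x = λ² - 15 - 15 = 16 - 30 ≡ 9; y = λ·(15 - 9) - 21 ≡ 3. → (9, 3)
3P: (9, 3) + (15, 21). λ = (21 - 3)/(15 - 9) ≡ 18/6 mod 23. 6⁻¹ ≡ 4 (mod 23) since 6·4 = 24 ≡ 1, so λ ≡ 3.
  x = λ² - 9 - 15 = 9 - 24 ≡ 8; y = λ·(9 - 8) - 3 ≡ 0. → (8, 0)
3P = (8, 0).
Next 3Q:
Repeated addition: build up to 3Q.
2Q: tangent at (2, 10): λ = (3·2² + 22)/(2·10) ≡ 11/20. 20⁻¹ ≡ 15 (mod 23), so λ ≡ 11·15 ≡ 4.
  x = λ² - 2 - 2 = 16 - 4 ≡ 12; y = λ·(2 - 12) - 10 ≡ 19. → (12, 19)
3Q: (12, 19) + (2, 10). λ = (10 - 19)/(2 - 12) ≡ 14/13 mod 23. 13⁻¹ ≡ 16 (mod 23) since 13·16 = 208 ≡ 1, so λ ≡ 17.
  x = λ² - 12 - 2 = 289 - 14 ≡ 22; y = λ·(12 - 22) - 19 ≡ 18. → (22, 18)
3Q = (22, 18).
Finally 3P + 3Q:
(8, 0) + (22, 18). λ = (18 - 0)/(22 - 8) ≡ 18/14 mod 23. 14⁻¹ ≡ 5 (mod 23) since 14·5 = 70 ≡ 1, so λ ≡ 21.
  x = λ² - 8 - 22 = 441 - 30 ≡ 20; y = λ·(8 - 20) - 0 ≡ 1. → (20, 1)

(20, 1)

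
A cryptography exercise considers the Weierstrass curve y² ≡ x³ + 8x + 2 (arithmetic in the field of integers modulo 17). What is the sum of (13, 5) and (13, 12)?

O

The two points share x = 13 and their y-coordinates satisfy 5 + 12 ≡ 0 (mod 17), so they are inverses. Their sum is the point at infinity.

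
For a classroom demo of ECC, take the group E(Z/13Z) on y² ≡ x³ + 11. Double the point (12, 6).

(11, 4)

tangent at (12, 6): λ = (3·12² + 0)/(2·6) ≡ 3/12. 12⁻¹ ≡ 12 (mod 13) since 12·12 = 144 ≡ 1, so λ ≡ 3·12 ≡ 10.
  x = λ² - 12 - 12 = 100 - 24 ≡ 11; y = λ·(12 - 11) - 6 ≡ 4. → (11, 4)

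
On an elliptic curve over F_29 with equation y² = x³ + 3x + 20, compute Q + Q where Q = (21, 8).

tangent at (21, 8): λ = (3·21² + 3)/(2·8) ≡ 21/16. 16⁻¹ ≡ 20 (mod 29), so λ ≡ 21·20 ≡ 14.
  x = λ² - 21 - 21 = 196 - 42 ≡ 9; y = λ·(21 - 9) - 8 ≡ 15. → (9, 15)

(9, 15)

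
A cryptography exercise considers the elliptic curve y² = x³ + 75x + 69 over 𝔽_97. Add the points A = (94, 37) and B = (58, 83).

(11, 24)

(94, 37) + (58, 83). λ = (83 - 37)/(58 - 94) ≡ 46/61 mod 97. 61⁻¹ ≡ 35 (mod 97), so λ ≡ 58.
  x = λ² - 94 - 58 = 3364 - 152 ≡ 11; y = λ·(94 - 11) - 37 ≡ 24. → (11, 24)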